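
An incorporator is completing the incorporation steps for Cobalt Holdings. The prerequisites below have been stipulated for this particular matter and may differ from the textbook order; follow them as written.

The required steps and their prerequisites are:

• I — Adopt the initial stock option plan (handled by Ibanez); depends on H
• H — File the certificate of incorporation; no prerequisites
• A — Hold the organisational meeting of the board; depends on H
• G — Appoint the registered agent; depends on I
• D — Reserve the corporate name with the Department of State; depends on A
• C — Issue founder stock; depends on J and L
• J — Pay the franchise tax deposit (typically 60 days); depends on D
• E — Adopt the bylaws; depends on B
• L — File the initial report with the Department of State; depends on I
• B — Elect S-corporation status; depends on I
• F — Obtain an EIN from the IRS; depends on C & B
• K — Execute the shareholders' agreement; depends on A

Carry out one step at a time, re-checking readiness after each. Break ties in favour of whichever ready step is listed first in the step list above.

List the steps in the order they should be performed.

H has no prerequisites → H first.
I and A are both available; I is listed earlier → I.
Ready: A, G, L and B. A is listed earlier → A.
D and K now also ready, so the ready set is {G, D, L, B, K}; G is listed earlier → G.
D, L, B and K are all available; D is listed earlier → D.
J, L, B and K are all available; J is listed earlier → J.
L, B and K are all available; L is listed earlier → L.
C now also ready, so the ready set is {C, B, K}; C is listed earlier → C.
Now B and K have their prerequisites met. B is listed earlier, so B next.
E, F and K are all available; E is listed earlier → E.
Ready: F and K. F is listed earlier → F.
K needed A, now all done → K.

H, I, A, G, D, J, L, C, B, E, F, K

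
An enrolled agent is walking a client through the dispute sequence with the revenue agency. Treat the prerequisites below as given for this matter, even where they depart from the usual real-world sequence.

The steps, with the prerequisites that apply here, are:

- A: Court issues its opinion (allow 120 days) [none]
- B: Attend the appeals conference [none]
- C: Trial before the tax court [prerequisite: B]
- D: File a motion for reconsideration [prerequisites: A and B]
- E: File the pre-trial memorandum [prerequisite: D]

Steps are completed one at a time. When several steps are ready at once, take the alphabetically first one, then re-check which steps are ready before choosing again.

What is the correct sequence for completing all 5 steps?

A and B have no prerequisites; A has the earlier label, so A is first.
That leaves B as the only ready step → B.
C and D are both available; C has the earlier label → C.
Next only D has its prerequisites met → D.
That leaves E as the only ready step → E.

A, B, C, D, E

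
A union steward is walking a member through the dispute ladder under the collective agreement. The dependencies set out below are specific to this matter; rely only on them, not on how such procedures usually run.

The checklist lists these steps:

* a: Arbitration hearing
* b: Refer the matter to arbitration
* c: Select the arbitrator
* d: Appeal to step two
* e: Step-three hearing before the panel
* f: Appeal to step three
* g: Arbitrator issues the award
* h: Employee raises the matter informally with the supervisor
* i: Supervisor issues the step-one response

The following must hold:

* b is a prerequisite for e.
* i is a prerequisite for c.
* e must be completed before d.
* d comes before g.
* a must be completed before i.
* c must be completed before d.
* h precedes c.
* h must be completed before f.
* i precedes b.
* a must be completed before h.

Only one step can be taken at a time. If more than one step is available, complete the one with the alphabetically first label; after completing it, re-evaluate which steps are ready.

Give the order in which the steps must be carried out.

a, h, f, i, b, c, e, d, g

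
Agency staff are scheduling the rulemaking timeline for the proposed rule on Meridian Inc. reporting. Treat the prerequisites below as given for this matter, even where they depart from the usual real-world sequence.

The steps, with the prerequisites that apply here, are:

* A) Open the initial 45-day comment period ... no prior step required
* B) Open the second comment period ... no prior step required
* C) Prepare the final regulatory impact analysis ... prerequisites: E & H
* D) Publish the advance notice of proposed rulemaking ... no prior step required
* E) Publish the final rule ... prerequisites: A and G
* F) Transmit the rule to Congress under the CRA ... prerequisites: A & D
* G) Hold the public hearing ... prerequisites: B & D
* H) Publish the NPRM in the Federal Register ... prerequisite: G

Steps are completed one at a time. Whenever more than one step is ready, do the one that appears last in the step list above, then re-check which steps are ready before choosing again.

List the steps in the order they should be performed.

D, B and A have no prerequisites; D is listed later, so D is first.
Ready: B and A. B is listed later → B.
G and A are both available; G is listed later → G.
H now also ready, so the ready set is {H, A}; H is listed later → H.
That leaves A as the only ready step → A.
Now F and E have their prerequisites met. F is listed later, so F next.
E needed G and A, now all done → E.
C needed H and E, now all done → C.

D, B, G, H, A, F, E, C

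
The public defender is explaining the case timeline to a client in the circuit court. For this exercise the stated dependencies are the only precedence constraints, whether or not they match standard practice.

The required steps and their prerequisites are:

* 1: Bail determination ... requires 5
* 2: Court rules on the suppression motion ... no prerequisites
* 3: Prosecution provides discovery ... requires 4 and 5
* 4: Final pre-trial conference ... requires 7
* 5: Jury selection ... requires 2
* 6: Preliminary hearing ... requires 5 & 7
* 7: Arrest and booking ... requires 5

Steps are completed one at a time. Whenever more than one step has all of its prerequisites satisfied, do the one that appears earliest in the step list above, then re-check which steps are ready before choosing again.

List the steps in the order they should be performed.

2 → 5 → 1 → 7 → 4 → 3 → 6

2 is the only step with nothing outstanding, so it goes first.
Next only 5 has its prerequisites met → 5.
Now 1 and 7 have their prerequisites met. 1 is listed earlier, so 1 next.
7 is the only step now ready → 7.
4 and 6 are both available; 4 is listed earlier → 4.
3 now also ready, so the ready set is {3, 6}; 3 is listed earlier → 3.
6 needed 5 and 7, now all done → 6.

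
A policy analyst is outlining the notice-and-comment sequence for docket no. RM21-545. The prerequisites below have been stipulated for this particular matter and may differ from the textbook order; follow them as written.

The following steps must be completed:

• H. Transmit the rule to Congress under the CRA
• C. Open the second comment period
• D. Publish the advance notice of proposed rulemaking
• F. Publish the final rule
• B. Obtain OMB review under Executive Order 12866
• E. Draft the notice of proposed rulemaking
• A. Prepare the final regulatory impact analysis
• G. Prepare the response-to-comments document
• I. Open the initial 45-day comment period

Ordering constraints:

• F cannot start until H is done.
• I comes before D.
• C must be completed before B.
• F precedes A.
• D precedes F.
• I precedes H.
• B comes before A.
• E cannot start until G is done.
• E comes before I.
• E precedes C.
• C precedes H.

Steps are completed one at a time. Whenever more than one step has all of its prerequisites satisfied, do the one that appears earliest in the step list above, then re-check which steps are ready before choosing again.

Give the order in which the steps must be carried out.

G is the only step with nothing outstanding, so it goes first.
E needed G, now all done → E.
C and I are both available; C is listed earlier → C.
B and I are both available; B is listed earlier → B.
I needed E, now all done → I.
Ready: H and D. H is listed earlier → H.
That leaves D as the only ready step → D.
That leaves F as the only ready step → F.
A needed F and B, now all done → A.

G E C B I H D F A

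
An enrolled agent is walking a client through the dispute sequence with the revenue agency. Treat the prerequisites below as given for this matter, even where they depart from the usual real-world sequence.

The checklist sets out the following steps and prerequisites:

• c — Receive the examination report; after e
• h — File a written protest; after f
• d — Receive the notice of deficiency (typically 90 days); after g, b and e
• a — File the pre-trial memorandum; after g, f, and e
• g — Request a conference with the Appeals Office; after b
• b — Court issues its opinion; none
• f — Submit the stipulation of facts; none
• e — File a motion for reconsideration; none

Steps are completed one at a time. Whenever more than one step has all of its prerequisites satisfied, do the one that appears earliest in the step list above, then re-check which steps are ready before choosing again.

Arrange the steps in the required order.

b, g, f, h, e, c, d, a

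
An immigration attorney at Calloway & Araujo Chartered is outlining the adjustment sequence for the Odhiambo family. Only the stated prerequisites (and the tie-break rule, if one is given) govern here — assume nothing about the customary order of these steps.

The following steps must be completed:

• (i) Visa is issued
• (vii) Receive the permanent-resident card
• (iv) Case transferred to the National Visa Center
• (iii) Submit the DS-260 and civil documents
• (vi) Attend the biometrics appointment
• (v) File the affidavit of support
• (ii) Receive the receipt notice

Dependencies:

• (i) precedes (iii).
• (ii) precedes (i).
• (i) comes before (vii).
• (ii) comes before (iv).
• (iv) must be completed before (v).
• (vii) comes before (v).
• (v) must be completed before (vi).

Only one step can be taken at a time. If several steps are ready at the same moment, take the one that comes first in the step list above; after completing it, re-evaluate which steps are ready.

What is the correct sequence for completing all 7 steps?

(ii) has no prerequisites → (ii) first.
(i) and (iv) are both available; (i) is listed earlier → (i).
(vii) and (iii) now also ready, so the ready set is {(vii), (iv), (iii)}; (vii) is listed earlier → (vii).
Ready: (iv) and (iii). (iv) is listed earlier → (iv).
(v) now also ready, so the ready set is {(iii), (v)}; (iii) is listed earlier → (iii).
(v) is the only step now ready → (v).
That leaves (vi) as the only ready step → (vi).

(ii) → (i) → (vii) → (iv) → (iii) → (v) → (vi)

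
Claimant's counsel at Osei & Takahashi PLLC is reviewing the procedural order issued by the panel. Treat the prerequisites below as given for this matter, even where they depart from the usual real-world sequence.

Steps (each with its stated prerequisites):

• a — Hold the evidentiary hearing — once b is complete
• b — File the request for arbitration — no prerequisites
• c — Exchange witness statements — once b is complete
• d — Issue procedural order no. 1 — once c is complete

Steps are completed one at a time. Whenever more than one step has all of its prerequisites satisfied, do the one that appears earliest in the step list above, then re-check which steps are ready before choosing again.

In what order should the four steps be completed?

b has no prerequisites → b first.
Now a and c have their prerequisites met. a is listed earlier, so a next.
Next only c has its prerequisites met → c.
Next only d has its prerequisites met → d.

b a c d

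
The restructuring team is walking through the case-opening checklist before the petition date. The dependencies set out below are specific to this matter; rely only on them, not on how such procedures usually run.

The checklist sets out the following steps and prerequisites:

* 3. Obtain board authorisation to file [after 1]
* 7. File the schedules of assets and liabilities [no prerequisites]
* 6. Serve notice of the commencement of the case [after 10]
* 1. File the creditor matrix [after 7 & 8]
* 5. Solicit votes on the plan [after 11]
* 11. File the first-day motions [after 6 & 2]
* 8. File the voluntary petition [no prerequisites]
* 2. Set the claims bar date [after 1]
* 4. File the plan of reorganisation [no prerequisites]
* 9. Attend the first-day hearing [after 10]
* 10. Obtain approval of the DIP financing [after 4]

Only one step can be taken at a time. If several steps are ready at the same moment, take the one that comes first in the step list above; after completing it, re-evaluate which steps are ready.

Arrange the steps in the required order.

7, 8, 1, 3, 2, 4, 10, 6, 11, 5, 9

Nothing is required for 7, 8 and 4. 7 is listed earlier → 7 first.
Ready: 8 and 4. 8 is listed earlier → 8.
1 now also ready, so the ready set is {1, 4}; 1 is listed earlier → 1.
3, 2 and 4 are all available; 3 is listed earlier → 3.
Ready: 2 and 4. 2 is listed earlier → 2.
4 is the only step now ready → 4.
10 needed 4, now all done → 10.
Now 6 and 9 have their prerequisites met. 6 is listed earlier, so 6 next.
11 now also ready, so the ready set is {11, 9}; 11 is listed earlier → 11.
5 now also ready, so the ready set is {5, 9}; 5 is listed earlier → 5.
9 needed 10, now all done → 9.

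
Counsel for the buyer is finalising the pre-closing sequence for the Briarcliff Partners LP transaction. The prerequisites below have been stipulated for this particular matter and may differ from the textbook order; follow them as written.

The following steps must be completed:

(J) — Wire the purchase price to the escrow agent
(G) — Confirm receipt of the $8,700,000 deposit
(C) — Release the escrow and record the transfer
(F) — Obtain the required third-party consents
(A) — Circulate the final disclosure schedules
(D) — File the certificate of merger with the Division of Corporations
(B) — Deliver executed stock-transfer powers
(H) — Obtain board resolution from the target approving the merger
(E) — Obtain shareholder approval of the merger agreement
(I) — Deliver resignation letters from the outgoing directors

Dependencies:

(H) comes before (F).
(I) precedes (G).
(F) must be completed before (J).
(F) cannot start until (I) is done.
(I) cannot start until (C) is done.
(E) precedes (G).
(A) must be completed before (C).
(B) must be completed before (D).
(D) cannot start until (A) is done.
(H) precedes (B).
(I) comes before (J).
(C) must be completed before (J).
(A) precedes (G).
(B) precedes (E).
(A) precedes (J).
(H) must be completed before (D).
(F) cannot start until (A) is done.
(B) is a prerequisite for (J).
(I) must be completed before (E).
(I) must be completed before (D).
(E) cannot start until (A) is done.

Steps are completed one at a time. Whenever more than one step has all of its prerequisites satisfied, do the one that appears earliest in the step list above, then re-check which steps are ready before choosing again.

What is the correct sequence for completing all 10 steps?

(A), (C), (H), (B), (I), (F), (J), (D), (E), (G)

Nothing is required for (A) and (H). (A) is listed earlier → (A) first.
Now (C) and (H) have their prerequisites met. (C) is listed earlier, so (C) next.
(I) now also ready, so the ready set is {(H), (I)}; (H) is listed earlier → (H).
Now (B) and (I) have their prerequisites met. (B) is listed earlier, so (B) next.
(I) needed (C), now all done → (I).
(F), (D) and (E) are all available; (F) is listed earlier → (F).
(J), (D) and (E) are all available; (J) is listed earlier → (J).
(D) and (E) are both available; (D) is listed earlier → (D).
Next only (E) has its prerequisites met → (E).
(G) needed (A), (E) and (I), now all done → (G).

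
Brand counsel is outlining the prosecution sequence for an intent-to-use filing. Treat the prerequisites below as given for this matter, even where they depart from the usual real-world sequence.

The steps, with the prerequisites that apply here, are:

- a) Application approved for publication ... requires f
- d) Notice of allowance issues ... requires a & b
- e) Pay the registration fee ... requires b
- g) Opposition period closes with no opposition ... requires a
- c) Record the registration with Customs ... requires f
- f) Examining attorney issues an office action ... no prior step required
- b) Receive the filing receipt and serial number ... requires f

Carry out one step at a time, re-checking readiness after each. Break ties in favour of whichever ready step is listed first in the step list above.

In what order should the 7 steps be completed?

f, a, g, c, b, d, e

f is the only step with nothing outstanding, so it goes first.
a, c and b are all available; a is listed earlier → a.
Ready: g, c and b. g is listed earlier → g.
c and b are both available; c is listed earlier → c.
b needed f, now all done → b.
Now d and e have their prerequisites met. d is listed earlier, so d next.
e needed b, now all done → e.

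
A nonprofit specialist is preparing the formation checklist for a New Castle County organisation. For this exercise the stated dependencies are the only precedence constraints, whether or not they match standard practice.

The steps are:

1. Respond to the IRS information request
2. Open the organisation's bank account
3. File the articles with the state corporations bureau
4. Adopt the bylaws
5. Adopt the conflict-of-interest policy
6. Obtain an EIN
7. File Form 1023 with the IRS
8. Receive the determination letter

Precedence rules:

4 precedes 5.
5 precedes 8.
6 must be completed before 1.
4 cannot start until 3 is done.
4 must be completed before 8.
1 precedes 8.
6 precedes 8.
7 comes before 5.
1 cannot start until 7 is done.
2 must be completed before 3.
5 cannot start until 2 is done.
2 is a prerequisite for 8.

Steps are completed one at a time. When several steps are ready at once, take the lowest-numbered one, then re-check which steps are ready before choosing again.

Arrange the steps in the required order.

2, 6 and 7 have no prerequisites; 2 has the earlier label, so 2 is first.
Now 3, 6 and 7 have their prerequisites met. 3 has the earlier label, so 3 next.
Now 4, 6 and 7 have their prerequisites met. 4 has the earlier label, so 4 next.
Now 6 and 7 have their prerequisites met. 6 has the earlier label, so 6 next.
That leaves 7 as the only ready step → 7.
Now 1 and 5 have their prerequisites met. 1 has the earlier label, so 1 next.
Next only 5 has its prerequisites met → 5.
Next only 8 has its prerequisites met → 8.

2, 3, 4, 6, 7, 1, 5, 8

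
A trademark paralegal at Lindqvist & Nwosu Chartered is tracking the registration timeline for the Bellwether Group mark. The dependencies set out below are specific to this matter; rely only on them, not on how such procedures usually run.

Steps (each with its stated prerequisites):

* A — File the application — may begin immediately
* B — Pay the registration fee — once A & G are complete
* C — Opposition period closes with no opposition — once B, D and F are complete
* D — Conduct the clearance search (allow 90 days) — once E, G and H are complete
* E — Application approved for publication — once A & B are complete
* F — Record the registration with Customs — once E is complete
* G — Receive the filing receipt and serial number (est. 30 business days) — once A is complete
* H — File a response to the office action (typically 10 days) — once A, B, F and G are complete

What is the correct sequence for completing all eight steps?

A G B E F H D C

A is the only step with nothing outstanding, so it goes first.
G is the only step now ready → G.
Next only B has its prerequisites met → B.
Next only E has its prerequisites met → E.
Next only F has its prerequisites met → F.
H needed A, B, F and G, now all done → H.
That leaves D as the only ready step → D.
C needed B, D and F, now all done → C.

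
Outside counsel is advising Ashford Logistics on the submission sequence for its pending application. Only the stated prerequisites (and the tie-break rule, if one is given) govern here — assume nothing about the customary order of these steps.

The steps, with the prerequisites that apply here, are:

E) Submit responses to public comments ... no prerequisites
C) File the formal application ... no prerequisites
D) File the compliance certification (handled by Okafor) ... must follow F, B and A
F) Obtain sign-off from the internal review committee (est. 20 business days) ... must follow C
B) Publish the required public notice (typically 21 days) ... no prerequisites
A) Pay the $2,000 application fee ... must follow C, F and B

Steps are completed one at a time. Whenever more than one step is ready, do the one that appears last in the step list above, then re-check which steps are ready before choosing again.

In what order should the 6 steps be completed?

B, C and E have no prerequisites; B is listed later, so B is first.
Now C and E have their prerequisites met. C is listed later, so C next.
Now F and E have their prerequisites met. F is listed later, so F next.
Now A and E have their prerequisites met. A is listed later, so A next.
D now also ready, so the ready set is {D, E}; D is listed later → D.
That leaves E as the only ready step → E.

B, C, F, A, D, E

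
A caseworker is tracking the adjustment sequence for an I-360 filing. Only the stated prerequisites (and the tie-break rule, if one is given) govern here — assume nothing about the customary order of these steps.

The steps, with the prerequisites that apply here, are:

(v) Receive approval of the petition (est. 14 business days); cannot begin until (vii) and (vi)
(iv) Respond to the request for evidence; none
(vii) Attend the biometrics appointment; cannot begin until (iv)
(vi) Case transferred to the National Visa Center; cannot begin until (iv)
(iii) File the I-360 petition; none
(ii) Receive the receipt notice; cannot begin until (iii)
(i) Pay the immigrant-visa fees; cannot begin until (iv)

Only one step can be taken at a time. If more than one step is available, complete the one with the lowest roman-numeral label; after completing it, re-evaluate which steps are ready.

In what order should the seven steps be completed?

(iii) → (ii) → (iv) → (i) → (vi) → (vii) → (v)

Nothing is required for (iii) and (iv). (iii) has the earlier label → (iii) first.
(ii) now also ready, so the ready set is {(ii), (iv)}; (ii) has the earlier label → (ii).
That leaves (iv) as the only ready step → (iv).
(i), (vi) and (vii) are all available; (i) has the earlier label → (i).
(vi) and (vii) are both available; (vi) has the earlier label → (vi).
Next only (vii) has its prerequisites met → (vii).
(v) needed (vi) and (vii), now all done → (v).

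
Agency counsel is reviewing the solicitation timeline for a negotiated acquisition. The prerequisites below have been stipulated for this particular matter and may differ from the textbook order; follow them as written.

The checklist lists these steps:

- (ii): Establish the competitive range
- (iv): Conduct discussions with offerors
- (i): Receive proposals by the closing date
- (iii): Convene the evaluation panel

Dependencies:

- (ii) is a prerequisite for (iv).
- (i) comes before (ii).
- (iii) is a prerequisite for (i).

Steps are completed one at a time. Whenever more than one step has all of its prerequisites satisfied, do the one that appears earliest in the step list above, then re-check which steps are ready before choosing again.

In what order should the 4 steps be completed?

(iii) has no prerequisites → (iii) first.
Next only (i) has its prerequisites met → (i).
(ii) needed (i), now all done → (ii).
(iv) is the only step now ready → (iv).

(iii) (i) (ii) (iv)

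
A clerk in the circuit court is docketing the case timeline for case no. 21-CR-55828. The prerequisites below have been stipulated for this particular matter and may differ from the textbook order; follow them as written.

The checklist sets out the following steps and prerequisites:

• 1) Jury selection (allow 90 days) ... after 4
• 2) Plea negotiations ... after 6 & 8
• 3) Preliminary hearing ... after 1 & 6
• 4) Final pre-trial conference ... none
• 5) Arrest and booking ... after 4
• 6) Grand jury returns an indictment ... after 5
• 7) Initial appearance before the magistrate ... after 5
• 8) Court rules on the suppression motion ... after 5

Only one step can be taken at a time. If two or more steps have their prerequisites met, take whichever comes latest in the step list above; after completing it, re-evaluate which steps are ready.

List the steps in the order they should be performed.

4, 5, 8, 7, 6, 2, 1, 3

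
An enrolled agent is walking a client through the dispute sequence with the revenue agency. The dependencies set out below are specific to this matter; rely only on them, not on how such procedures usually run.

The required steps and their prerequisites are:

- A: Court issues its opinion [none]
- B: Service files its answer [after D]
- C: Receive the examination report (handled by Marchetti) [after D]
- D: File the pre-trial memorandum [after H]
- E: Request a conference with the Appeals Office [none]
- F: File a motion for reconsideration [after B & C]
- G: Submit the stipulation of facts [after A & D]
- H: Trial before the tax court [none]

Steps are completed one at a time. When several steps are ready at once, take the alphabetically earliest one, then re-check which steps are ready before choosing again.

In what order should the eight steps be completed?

A, E, H, D, B, C, F, G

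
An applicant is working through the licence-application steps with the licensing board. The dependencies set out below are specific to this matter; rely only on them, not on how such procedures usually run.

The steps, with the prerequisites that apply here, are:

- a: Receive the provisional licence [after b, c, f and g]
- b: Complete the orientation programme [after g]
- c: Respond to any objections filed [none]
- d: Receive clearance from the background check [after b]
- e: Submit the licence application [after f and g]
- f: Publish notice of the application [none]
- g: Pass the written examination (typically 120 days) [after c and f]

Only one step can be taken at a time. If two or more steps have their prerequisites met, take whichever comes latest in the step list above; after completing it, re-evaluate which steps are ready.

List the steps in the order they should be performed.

f, c, g, e, b, d, a

Nothing is required for f and c. f is listed later → f first.
Next only c has its prerequisites met → c.
g is the only step now ready → g.
e and b are both available; e is listed later → e.
Next only b has its prerequisites met → b.
d and a are both available; d is listed later → d.
a needed g, f, c and b, now all done → a.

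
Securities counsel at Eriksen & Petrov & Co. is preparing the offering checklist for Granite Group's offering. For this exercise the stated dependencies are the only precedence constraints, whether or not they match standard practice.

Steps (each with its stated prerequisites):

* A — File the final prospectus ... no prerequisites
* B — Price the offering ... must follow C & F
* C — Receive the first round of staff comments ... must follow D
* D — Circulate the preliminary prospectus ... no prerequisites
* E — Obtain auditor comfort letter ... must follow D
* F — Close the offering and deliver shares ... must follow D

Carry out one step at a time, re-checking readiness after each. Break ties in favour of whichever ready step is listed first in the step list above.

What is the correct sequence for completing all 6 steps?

A, D, C, E, F, B

A and D have no prerequisites; A is listed earlier, so A is first.
Next only D has its prerequisites met → D.
Ready: C, E and F. C is listed earlier → C.
E and F are both available; E is listed earlier → E.
F is the only step now ready → F.
That leaves B as the only ready step → B.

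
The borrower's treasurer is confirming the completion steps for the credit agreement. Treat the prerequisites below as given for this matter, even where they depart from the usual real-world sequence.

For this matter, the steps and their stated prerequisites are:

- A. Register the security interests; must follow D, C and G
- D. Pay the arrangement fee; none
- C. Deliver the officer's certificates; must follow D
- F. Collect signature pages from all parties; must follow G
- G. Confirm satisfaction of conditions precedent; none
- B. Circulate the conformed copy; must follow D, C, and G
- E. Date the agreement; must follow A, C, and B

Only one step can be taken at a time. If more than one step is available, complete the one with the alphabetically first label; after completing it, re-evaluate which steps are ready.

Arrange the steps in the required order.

D, C, G, A, B, E, F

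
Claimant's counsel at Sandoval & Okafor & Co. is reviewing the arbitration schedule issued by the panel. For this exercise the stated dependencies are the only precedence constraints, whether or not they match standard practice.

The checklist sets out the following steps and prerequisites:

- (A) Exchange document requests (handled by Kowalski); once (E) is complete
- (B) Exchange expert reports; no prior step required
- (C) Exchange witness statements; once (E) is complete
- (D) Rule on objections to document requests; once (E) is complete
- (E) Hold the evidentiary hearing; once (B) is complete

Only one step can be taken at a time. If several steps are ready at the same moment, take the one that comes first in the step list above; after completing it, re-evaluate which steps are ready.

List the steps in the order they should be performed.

(B) has no prerequisites → (B) first.
(E) is the only step now ready → (E).
Ready: (A), (C) and (D). (A) is listed earlier → (A).
Now (C) and (D) have their prerequisites met. (C) is listed earlier, so (C) next.
(D) is the only step now ready → (D).

(B) → (E) → (A) → (C) → (D)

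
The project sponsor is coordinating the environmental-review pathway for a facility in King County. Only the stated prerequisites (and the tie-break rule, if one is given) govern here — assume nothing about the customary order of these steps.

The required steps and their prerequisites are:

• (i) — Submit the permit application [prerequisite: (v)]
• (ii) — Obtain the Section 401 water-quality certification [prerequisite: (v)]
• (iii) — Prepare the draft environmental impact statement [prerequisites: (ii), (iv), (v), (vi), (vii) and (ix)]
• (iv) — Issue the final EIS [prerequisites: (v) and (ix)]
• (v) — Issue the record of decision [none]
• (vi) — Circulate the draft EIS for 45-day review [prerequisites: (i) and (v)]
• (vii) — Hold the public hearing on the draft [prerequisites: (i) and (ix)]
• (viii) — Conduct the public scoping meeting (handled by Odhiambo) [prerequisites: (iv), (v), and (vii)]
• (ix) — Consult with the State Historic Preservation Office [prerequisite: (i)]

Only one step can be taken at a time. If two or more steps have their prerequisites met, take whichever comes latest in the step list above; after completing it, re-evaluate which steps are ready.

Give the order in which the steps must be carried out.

(v), (ii), (i), (ix), (vii), (vi), (iv), (viii), (iii)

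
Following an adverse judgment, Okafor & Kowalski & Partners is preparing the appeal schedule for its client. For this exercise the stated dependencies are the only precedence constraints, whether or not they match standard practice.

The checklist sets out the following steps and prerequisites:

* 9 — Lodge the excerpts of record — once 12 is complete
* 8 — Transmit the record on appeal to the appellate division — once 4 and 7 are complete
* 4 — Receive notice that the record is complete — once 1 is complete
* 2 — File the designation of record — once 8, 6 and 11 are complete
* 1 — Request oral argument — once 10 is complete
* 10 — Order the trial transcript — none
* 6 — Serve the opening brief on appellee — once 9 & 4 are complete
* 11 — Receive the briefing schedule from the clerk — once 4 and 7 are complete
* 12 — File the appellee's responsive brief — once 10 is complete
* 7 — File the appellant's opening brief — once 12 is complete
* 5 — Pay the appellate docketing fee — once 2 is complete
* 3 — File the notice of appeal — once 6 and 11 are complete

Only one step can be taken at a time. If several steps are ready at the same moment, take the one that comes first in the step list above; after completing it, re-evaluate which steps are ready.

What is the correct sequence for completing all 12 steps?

10 has no prerequisites → 10 first.
Ready: 1 and 12. 1 is listed earlier → 1.
4 now also ready, so the ready set is {4, 12}; 4 is listed earlier → 4.
Next only 12 has its prerequisites met → 12.
Now 9 and 7 have their prerequisites met. 9 is listed earlier, so 9 next.
6 and 7 are both available; 6 is listed earlier → 6.
7 is the only step now ready → 7.
8 and 11 are both available; 8 is listed earlier → 8.
That leaves 11 as the only ready step → 11.
Ready: 2 and 3. 2 is listed earlier → 2.
Now 5 and 3 have their prerequisites met. 5 is listed earlier, so 5 next.
Next only 3 has its prerequisites met → 3.

10, 1, 4, 12, 9, 6, 7, 8, 11, 2, 5, 3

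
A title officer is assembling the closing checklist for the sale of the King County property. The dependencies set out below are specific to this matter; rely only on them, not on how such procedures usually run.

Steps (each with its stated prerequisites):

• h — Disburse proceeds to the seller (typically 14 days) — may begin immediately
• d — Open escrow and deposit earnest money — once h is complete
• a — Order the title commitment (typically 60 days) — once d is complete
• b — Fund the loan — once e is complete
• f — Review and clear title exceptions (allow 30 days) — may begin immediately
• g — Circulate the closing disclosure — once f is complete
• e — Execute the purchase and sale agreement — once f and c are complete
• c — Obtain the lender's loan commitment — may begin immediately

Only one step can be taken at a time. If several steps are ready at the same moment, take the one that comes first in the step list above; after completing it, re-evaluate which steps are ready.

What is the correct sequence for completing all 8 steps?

Nothing is required for h, f and c. h is listed earlier → h first.
Now d, f and c have their prerequisites met. d is listed earlier, so d next.
a, f and c are all available; a is listed earlier → a.
Ready: f and c. f is listed earlier → f.
Now g and c have their prerequisites met. g is listed earlier, so g next.
Next only c has its prerequisites met → c.
That leaves e as the only ready step → e.
Next only b has its prerequisites met → b.

h d a f g c e b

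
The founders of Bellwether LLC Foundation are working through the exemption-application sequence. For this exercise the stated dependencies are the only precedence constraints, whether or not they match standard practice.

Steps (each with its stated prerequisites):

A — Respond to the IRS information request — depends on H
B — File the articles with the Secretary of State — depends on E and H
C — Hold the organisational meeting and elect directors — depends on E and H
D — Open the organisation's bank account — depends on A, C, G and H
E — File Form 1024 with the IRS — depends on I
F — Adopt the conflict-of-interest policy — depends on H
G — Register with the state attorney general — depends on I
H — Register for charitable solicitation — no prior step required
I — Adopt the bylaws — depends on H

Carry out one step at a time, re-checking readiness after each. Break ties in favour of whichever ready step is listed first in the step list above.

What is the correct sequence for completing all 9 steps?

H, A, F, I, E, B, C, G, D

H has no prerequisites → H first.
Now A, F and I have their prerequisites met. A is listed earlier, so A next.
F and I are both available; F is listed earlier → F.
Next only I has its prerequisites met → I.
Now E and G have their prerequisites met. E is listed earlier, so E next.
B and C now also ready, so the ready set is {B, C, G}; B is listed earlier → B.
Now C and G have their prerequisites met. C is listed earlier, so C next.
G needed I, now all done → G.
D is the only step now ready → D.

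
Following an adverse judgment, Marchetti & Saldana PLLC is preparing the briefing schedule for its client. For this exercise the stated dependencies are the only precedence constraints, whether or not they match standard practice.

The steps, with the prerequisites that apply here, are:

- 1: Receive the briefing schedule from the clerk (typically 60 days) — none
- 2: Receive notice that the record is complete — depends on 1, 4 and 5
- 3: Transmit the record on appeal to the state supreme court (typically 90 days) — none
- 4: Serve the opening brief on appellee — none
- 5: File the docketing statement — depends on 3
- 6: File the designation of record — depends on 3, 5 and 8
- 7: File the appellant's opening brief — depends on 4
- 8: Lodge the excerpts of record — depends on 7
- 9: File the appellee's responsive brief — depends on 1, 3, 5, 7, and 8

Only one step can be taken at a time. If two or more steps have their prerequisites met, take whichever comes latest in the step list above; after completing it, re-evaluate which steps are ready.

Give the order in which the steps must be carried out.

Nothing is required for 4, 3 and 1. 4 is listed later → 4 first.
7 now also ready, so the ready set is {7, 3, 1}; 7 is listed later → 7.
8 now also ready, so the ready set is {8, 3, 1}; 8 is listed later → 8.
Ready: 3 and 1. 3 is listed later → 3.
5 now also ready, so the ready set is {5, 1}; 5 is listed later → 5.
Now 6 and 1 have their prerequisites met. 6 is listed later, so 6 next.
That leaves 1 as the only ready step → 1.
9 and 2 are both available; 9 is listed later → 9.
2 is the only step now ready → 2.

4 7 8 3 5 6 1 9 2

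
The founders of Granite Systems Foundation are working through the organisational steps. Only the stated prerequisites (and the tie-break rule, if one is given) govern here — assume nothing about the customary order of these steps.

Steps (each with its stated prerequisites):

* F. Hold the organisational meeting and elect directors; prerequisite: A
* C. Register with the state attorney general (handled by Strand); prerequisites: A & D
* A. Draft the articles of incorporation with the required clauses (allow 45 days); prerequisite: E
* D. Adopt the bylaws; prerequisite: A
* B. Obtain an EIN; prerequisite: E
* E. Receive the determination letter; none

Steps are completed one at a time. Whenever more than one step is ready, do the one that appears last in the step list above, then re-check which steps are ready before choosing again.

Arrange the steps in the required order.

E, B, A, D, C, F

E has no prerequisites → E first.
Ready: B and A. B is listed later → B.
Next only A has its prerequisites met → A.
Ready: D and F. D is listed later → D.
Ready: C and F. C is listed later → C.
F is the only step now ready → F.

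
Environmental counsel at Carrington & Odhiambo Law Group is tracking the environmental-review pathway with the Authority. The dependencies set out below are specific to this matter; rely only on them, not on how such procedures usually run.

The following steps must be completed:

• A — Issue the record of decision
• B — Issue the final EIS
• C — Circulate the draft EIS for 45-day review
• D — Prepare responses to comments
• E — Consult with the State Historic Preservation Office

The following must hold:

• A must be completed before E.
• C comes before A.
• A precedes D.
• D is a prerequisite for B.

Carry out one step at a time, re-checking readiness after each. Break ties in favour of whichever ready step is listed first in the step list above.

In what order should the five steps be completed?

C A D B E

C has no prerequisites → C first.
A is the only step now ready → A.
Ready: D and E. D is listed earlier → D.
Now B and E have their prerequisites met. B is listed earlier, so B next.
Next only E has its prerequisites met → E.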